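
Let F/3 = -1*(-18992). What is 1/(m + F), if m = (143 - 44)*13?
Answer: 1/58263 ≈ 1.7164e-5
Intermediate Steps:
F = 56976 (F = 3*(-1*(-18992)) = 3*18992 = 56976)
m = 1287 (m = 99*13 = 1287)
1/(m + F) = 1/(1287 + 56976) = 1/58263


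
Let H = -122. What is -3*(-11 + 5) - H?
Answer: 140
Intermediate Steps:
-3*(-11 + 5) - H = -3*(-11 + 5) - 1*(-122) = -3*(-6) + 122 = 18 + 122 = 140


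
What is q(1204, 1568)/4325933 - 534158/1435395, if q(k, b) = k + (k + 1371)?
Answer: -2305307361709/6209422598535 ≈ -0.37126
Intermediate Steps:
q(k, b) = 1371 + 2*k (q(k, b) = k + (1371 + k) = 1371 + 2*k)
q(1204, 1568)/4325933 - 534158/1435395 = (1371 + 2*1204)/4325933 - 534158/1435395 = (1371 + 2408)*(1/4325933) - 534158*1/1435395 = 3779*(1/4325933) - 534158/1435395 = 3779/4325933 - 534158/1435395 = -2305307361709/6209422598535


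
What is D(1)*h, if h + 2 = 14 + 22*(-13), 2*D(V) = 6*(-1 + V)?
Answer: 0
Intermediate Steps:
D(V) = -3 + 3*V (D(V) = (6*(-1 + V))/2 = (-6 + 6*V)/2 = -3 + 3*V)
h = -274 (h = -2 + (14 + 22*(-13)) = -2 + (14 - 286) = -2 - 272 = -274)
D(1)*h = (-3 + 3*1)*(-274) = (-3 + 3)*(-274) = 0*(-274) = 0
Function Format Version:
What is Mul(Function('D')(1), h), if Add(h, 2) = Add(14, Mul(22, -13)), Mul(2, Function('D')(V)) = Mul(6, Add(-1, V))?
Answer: 0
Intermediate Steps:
Function('D')(V) = Add(-3, Mul(3, V)) (Function('D')(V) = Mul(Rational(1, 2), Mul(6, Add(-1, V))) = Mul(Rational(1, 2), Add(-6, Mul(6, V))) = Add(-3, Mul(3, V)))
h = -274 (h = Add(-2, Add(14, Mul(22, -13))) = Add(-2, Add(14, -286)) = Add(-2, -272) = -274)
Mul(Function('D')(1), h) = Mul(Add(-3, Mul(3, 1)), -274) = Mul(Add(-3, 3), -274) = Mul(0, -274) = 0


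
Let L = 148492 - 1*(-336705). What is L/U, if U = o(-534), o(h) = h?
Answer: -485197/534 ≈ -908.61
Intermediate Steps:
U = -534
L = 485197 (L = 148492 + 336705 = 485197)
L/U = 485197/(-534) = 485197*(-1/534) = -485197/534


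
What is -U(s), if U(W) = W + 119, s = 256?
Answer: -375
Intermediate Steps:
U(W) = 119 + W
-U(s) = -(119 + 256) = -1*375 = -375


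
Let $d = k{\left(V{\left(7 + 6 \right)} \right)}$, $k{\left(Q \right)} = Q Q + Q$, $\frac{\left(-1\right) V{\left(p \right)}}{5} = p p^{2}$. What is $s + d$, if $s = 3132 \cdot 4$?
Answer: $120671768$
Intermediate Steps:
$s = 12528$
$V{\left(p \right)} = - 5 p^{3}$ ($V{\left(p \right)} = - 5 p p^{2} = - 5 p^{3}$)
$k{\left(Q \right)} = Q + Q^{2}$ ($k{\left(Q \right)} = Q^{2} + Q = Q + Q^{2}$)
$d = 120659240$ ($d = - 5 \left(7 + 6\right)^{3} \left(1 - 5 \left(7 + 6\right)^{3}\right) = - 5 \cdot 13^{3} \left(1 - 5 \cdot 13^{3}\right) = \left(-5\right) 2197 \left(1 - 10985\right) = - 10985 \left(1 - 10985\right) = \left(-10985\right) \left(-10984\right) = 120659240$)
$s + d = 12528 + 120659240 = 120671768$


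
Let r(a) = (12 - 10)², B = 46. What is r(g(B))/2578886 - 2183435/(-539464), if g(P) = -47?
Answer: 2815416055633/695608078552 ≈ 4.0474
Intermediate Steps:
r(a) = 4 (r(a) = 2² = 4)
r(g(B))/2578886 - 2183435/(-539464) = 4/2578886 - 2183435/(-539464) = 4*(1/2578886) - 2183435*(-1/539464) = 2/1289443 + 2183435/539464 = 2815416055633/695608078552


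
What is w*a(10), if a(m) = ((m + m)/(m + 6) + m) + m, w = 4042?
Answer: 171785/2 ≈ 85893.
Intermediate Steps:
a(m) = 2*m + 2*m/(6 + m) (a(m) = ((2*m)/(6 + m) + m) + m = (2*m/(6 + m) + m) + m = (m + 2*m/(6 + m)) + m = 2*m + 2*m/(6 + m))
w*a(10) = 4042*(2*10*(7 + 10)/(6 + 10)) = 4042*(2*10*17/16) = 4042*(2*10*(1/16)*17) = 4042*(85/4) = 171785/2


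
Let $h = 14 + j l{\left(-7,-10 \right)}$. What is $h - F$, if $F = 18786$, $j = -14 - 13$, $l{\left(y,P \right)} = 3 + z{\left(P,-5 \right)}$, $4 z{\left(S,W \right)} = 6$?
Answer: $- \frac{37787}{2} \approx -18894.0$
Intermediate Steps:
$z{\left(S,W \right)} = \frac{3}{2}$ ($z{\left(S,W \right)} = \frac{1}{4} \cdot 6 = \frac{3}{2}$)
$l{\left(y,P \right)} = \frac{9}{2}$ ($l{\left(y,P \right)} = 3 + \frac{3}{2} = \frac{9}{2}$)
$j = -27$
$h = - \frac{215}{2}$ ($h = 14 - \frac{243}{2} = - \frac{215}{2} \approx -107.5$)
$h - F = - \frac{215}{2} - 18786 = - \frac{37787}{2}$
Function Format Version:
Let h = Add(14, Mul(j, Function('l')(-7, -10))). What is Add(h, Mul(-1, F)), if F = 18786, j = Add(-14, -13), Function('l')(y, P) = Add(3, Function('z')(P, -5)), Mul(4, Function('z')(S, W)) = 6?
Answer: Rational(-37787, 2) ≈ -18894.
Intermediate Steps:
Function('z')(S, W) = Rational(3, 2) (Function('z')(S, W) = Mul(Rational(1, 4), 6) = Rational(3, 2))
Function('l')(y, P) = Rational(9, 2) (Function('l')(y, P) = Add(3, Rational(3, 2)) = Rational(9, 2))
j = -27
h = Rational(-215, 2) (h = Add(14, Mul(-27, Rational(9, 2))) = Add(14, Rational(-243, 2)) = Rational(-215, 2) ≈ -107.50)
Add(h, Mul(-1, F)) = Add(Rational(-215, 2), Mul(-1, 18786)) = Add(Rational(-215, 2), -18786) = Rational(-37787, 2)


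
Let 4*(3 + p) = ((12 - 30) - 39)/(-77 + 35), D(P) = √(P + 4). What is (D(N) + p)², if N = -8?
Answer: 9657/3136 - 149*I/14 ≈ 3.0794 - 10.643*I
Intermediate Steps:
D(P) = √(4 + P)
p = -149/56 (p = -3 + (((12 - 30) - 39)/(-77 + 35))/4 = -3 + ((-18 - 39)/(-42))/4 = -3 + (-57*(-1/42))/4 = -3 + (¼)*(19/14) = -3 + 19/56 = -149/56 ≈ -2.6607)
(D(N) + p)² = (√(4 - 8) - 149/56)² = (√(-4) - 149/56)² = (2*I - 149/56)² = (-149/56 + 2*I)²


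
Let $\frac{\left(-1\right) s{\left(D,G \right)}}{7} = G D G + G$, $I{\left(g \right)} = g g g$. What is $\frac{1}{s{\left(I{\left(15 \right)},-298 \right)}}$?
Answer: $- \frac{1}{2097992414} \approx -4.7665 \cdot 10^{-10}$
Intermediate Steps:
$I{\left(g \right)} = g^{3}$ ($I{\left(g \right)} = g^{2} g = g^{3}$)
$s{\left(D,G \right)} = - 7 G - 7 D G^{2}$ ($s{\left(D,G \right)} = - 7 \left(G D G + G\right) = - 7 \left(D G G + G\right) = - 7 \left(D G^{2} + G\right) = - 7 \left(G + D G^{2}\right) = - 7 G - 7 D G^{2}$)
$\frac{1}{s{\left(I{\left(15 \right)},-298 \right)}} = \frac{1}{\left(-7\right) \left(-298\right) \left(1 + 15^{3} \left(-298\right)\right)} = \frac{1}{\left(-7\right) \left(-298\right) \left(1 + 3375 \left(-298\right)\right)} = \frac{1}{\left(-7\right) \left(-298\right) \left(1 - 1005750\right)} = \frac{1}{\left(-7\right) \left(-298\right) \left(-1005749\right)} = \frac{1}{-2097992414} = - \frac{1}{2097992414}$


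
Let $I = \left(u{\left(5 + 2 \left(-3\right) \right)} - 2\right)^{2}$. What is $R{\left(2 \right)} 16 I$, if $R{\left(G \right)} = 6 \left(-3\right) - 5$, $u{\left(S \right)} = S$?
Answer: $-3312$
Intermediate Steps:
$I = 9$ ($I = \left(\left(5 + 2 \left(-3\right)\right) - 2\right)^{2} = \left(\left(5 - 6\right) - 2\right)^{2} = \left(-1 - 2\right)^{2} = \left(-3\right)^{2} = 9$)
$R{\left(G \right)} = -23$ ($R{\left(G \right)} = -18 - 5 = -23$)
$R{\left(2 \right)} 16 I = \left(-23\right) 16 \cdot 9 = \left(-368\right) 9 = -3312$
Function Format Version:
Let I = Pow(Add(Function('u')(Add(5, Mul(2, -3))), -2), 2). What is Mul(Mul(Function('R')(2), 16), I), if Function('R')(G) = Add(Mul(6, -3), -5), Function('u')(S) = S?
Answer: -3312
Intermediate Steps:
I = 9 (I = Pow(Add(Add(5, Mul(2, -3)), -2), 2) = Pow(Add(Add(5, -6), -2), 2) = Pow(Add(-1, -2), 2) = Pow(-3, 2) = 9)
Function('R')(G) = -23 (Function('R')(G) = Add(-18, -5) = -23)
Mul(Mul(Function('R')(2), 16), I) = Mul(Mul(-23, 16), 9) = Mul(-368, 9) = -3312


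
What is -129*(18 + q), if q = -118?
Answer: 12900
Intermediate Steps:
-129*(18 + q) = -129*(18 - 118) = -129*(-100) = 12900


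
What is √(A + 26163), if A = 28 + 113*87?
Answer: √36022 ≈ 189.79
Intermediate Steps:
A = 9859 (A = 28 + 9831 = 9859)
√(A + 26163) = √(9859 + 26163) = √36022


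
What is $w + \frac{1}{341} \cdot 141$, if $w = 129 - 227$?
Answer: $- \frac{33277}{341} \approx -97.587$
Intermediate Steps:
$w = -98$
$w + \frac{1}{341} \cdot 141 = -98 + \frac{1}{341} \cdot 141 = -98 + \frac{141}{341} = - \frac{33277}{341}$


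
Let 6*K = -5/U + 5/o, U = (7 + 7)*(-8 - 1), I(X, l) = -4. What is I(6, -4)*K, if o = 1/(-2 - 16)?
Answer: 11335/189 ≈ 59.974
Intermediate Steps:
o = -1/18 (o = 1/(-18) = -1/18 ≈ -0.055556)
U = -126 (U = 14*(-9) = -126)
K = -11335/756 (K = (-5/(-126) + 5/(-1/18))/6 = (-5*(-1/126) + 5*(-18))/6 = (5/126 - 90)/6 = (⅙)*(-11335/126) = -11335/756 ≈ -14.993)
I(6, -4)*K = -4*(-11335/756) = 11335/189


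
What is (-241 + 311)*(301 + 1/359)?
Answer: 7564200/359 ≈ 21070.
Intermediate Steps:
(-241 + 311)*(301 + 1/359) = 70*(301 + 1/359) = 70*(108060/359) = 7564200/359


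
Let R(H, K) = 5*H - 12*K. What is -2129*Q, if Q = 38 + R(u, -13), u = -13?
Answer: -274641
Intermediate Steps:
R(H, K) = -12*K + 5*H
Q = 129 (Q = 38 + (-12*(-13) + 5*(-13)) = 38 + (156 - 65) = 38 + 91 = 129)
-2129*Q = -2129*129 = -274641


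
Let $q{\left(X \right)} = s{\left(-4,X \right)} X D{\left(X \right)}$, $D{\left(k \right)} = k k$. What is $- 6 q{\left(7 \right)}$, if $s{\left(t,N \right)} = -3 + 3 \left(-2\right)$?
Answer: $18522$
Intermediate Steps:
$s{\left(t,N \right)} = -9$ ($s{\left(t,N \right)} = -3 - 6 = -9$)
$D{\left(k \right)} = k^{2}$
$q{\left(X \right)} = - 9 X^{3}$ ($q{\left(X \right)} = - 9 X X^{2} = - 9 X^{3}$)
$- 6 q{\left(7 \right)} = - 6 \left(- 9 \cdot 7^{3}\right) = - 6 \left(\left(-9\right) 343\right) = \left(-6\right) \left(-3087\right) = 18522$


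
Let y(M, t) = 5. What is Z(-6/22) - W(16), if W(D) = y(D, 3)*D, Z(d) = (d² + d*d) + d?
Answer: -9695/121 ≈ -80.124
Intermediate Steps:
Z(d) = d + 2*d² (Z(d) = (d² + d²) + d = 2*d² + d = d + 2*d²)
W(D) = 5*D
Z(-6/22) - W(16) = (-6/22)*(1 + 2*(-6/22)) - 5*16 = (-6*1/22)*(1 + 2*(-6*1/22)) - 1*80 = -3*(1 + 2*(-3/11))/11 - 80 = -3*(1 - 6/11)/11 - 80 = -3/11*5/11 - 80 = -15/121 - 80 = -9695/121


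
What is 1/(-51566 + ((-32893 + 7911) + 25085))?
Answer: -1/51463 ≈ -1.9431e-5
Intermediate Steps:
1/(-51566 + ((-32893 + 7911) + 25085)) = 1/(-51566 + (-24982 + 25085)) = 1/(-51566 + 103) = 1/(-51463) = -1/51463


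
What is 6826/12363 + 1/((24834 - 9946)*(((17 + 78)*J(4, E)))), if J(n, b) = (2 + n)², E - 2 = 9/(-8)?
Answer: 115853060441/209828792160 ≈ 0.55213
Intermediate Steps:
E = 7/8 (E = 2 + 9/(-8) = 2 + 9*(-⅛) = 2 - 9/8 = 7/8 ≈ 0.87500)
6826/12363 + 1/((24834 - 9946)*(((17 + 78)*J(4, E)))) = 6826/12363 + 1/((24834 - 9946)*(((17 + 78)*(2 + 4)²))) = 6826*(1/12363) + 1/(14888*((95*6²))) = 6826/12363 + 1/(14888*((95*36))) = 6826/12363 + (1/14888)/3420 = 6826/12363 + (1/14888)*(1/3420) = 6826/12363 + 1/50916960 = 115853060441/209828792160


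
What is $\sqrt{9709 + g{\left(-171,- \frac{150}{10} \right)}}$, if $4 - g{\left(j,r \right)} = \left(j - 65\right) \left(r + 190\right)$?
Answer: $\sqrt{51013} \approx 225.86$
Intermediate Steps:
$g{\left(j,r \right)} = 4 - \left(-65 + j\right) \left(190 + r\right)$ ($g{\left(j,r \right)} = 4 - \left(j - 65\right) \left(r + 190\right) = 4 - \left(-65 + j\right) \left(190 + r\right)$)
$\sqrt{9709 + g{\left(-171,- \frac{150}{10} \right)}} = \sqrt{9709 + \left(12354 - -32490 + 65 \left(- \frac{150}{10}\right) - - 171 \left(- \frac{150}{10}\right)\right)} = \sqrt{9709 + \left(12354 + 32490 + 65 \left(\left(-150\right) \frac{1}{10}\right) - - 171 \left(\left(-150\right) \frac{1}{10}\right)\right)} = \sqrt{9709 + \left(12354 + 32490 + 65 \left(-15\right) - \left(-171\right) \left(-15\right)\right)} = \sqrt{9709 + \left(12354 + 32490 - 975 - 2565\right)} = \sqrt{9709 + 41304} = \sqrt{51013}$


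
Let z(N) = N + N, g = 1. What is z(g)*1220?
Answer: 2440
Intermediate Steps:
z(N) = 2*N
z(g)*1220 = (2*1)*1220 = 2*1220 = 2440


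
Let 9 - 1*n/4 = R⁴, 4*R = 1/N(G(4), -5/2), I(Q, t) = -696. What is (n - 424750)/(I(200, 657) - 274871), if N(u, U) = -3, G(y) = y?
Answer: 2201717377/1428539328 ≈ 1.5412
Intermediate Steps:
R = -1/12 (R = (¼)/(-3) = (¼)*(-⅓) = -1/12 ≈ -0.083333)
n = 186623/5184 (n = 36 - 4*(-1/12)⁴ = 36 - 4*1/20736 = 36 - 1/5184 = 186623/5184 ≈ 36.000)
(n - 424750)/(I(200, 657) - 274871) = (186623/5184 - 424750)/(-696 - 274871) = -2201717377/5184/(-275567) = -2201717377/5184*(-1/275567) = 2201717377/1428539328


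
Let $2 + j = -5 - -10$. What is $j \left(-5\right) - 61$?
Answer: $-76$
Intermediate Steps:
$j = 3$ ($j = -2 - -5 = -2 + \left(-5 + 10\right) = -2 + 5 = 3$)
$j \left(-5\right) - 61 = 3 \left(-5\right) - 61 = -15 - 61 = -76$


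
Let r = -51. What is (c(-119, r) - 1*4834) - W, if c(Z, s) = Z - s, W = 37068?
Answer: -41970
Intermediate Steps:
(c(-119, r) - 1*4834) - W = ((-119 - 1*(-51)) - 1*4834) - 1*37068 = ((-119 + 51) - 4834) - 37068 = (-68 - 4834) - 37068 = -4902 - 37068 = -41970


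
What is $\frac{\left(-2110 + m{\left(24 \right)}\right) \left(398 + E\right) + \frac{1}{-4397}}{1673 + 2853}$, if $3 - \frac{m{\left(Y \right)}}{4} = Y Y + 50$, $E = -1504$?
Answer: $\frac{22379903363}{19900822} \approx 1124.6$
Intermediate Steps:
$m{\left(Y \right)} = -188 - 4 Y^{2}$ ($m{\left(Y \right)} = 12 - 4 \left(Y Y + 50\right) = 12 - 4 \left(Y^{2} + 50\right) = 12 - 4 \left(50 + Y^{2}\right) = 12 - \left(200 + 4 Y^{2}\right) = -188 - 4 Y^{2}$)
$\frac{\left(-2110 + m{\left(24 \right)}\right) \left(398 + E\right) + \frac{1}{-4397}}{1673 + 2853} = \frac{\left(-2110 - \left(188 + 4 \cdot 24^{2}\right)\right) \left(398 - 1504\right) + \frac{1}{-4397}}{1673 + 2853} = \frac{\left(-2110 - 2492\right) \left(-1106\right) - \frac{1}{4397}}{4526} = \left(\left(-2110 - 2492\right) \left(-1106\right) - \frac{1}{4397}\right) \frac{1}{4526} = \left(\left(-4602\right) \left(-1106\right) - \frac{1}{4397}\right) \frac{1}{4526} = \left(5089812 - \frac{1}{4397}\right) \frac{1}{4526} = \frac{22379903363}{4397} \cdot \frac{1}{4526} = \frac{22379903363}{19900822}$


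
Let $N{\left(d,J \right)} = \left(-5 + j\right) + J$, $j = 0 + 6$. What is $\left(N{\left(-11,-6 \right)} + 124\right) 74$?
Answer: $8806$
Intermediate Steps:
$j = 6$
$N{\left(d,J \right)} = 1 + J$ ($N{\left(d,J \right)} = \left(-5 + 6\right) + J = 1 + J$)
$\left(N{\left(-11,-6 \right)} + 124\right) 74 = \left(\left(1 - 6\right) + 124\right) 74 = \left(-5 + 124\right) 74 = 119 \cdot 74 = 8806$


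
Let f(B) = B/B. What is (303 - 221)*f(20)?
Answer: 82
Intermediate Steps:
f(B) = 1
(303 - 221)*f(20) = (303 - 221)*1 = 82*1 = 82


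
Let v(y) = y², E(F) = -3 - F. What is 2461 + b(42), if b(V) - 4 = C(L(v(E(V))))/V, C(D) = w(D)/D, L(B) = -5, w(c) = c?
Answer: 103531/42 ≈ 2465.0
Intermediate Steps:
C(D) = 1 (C(D) = D/D = 1)
b(V) = 4 + 1/V
2461 + b(42) = 2461 + (4 + 1/42) = 2461 + 169/42 = 103531/42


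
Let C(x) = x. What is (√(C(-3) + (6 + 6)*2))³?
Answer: 21*√21 ≈ 96.234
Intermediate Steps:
(√(C(-3) + (6 + 6)*2))³ = (√(-3 + (6 + 6)*2))³ = (√(-3 + 12*2))³ = (√(-3 + 24))³ = (√21)³ = 21*√21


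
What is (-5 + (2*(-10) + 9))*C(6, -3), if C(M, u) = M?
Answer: -96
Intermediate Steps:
(-5 + (2*(-10) + 9))*C(6, -3) = (-5 + (2*(-10) + 9))*6 = (-5 + (-20 + 9))*6 = (-5 - 11)*6 = -16*6 = -96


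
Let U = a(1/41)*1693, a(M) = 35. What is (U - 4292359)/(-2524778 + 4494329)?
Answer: -4233104/1969551 ≈ -2.1493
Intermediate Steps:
U = 59255 (U = 35*1693 = 59255)
(U - 4292359)/(-2524778 + 4494329) = (59255 - 4292359)/(-2524778 + 4494329) = -4233104/1969551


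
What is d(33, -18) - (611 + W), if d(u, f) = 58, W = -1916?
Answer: 1363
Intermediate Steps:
d(33, -18) - (611 + W) = 58 - (611 - 1916) = 58 - 1*(-1305) = 58 + 1305 = 1363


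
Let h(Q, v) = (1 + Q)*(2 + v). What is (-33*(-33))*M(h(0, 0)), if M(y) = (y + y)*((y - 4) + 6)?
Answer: 17424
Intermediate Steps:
M(y) = 2*y*(2 + y) (M(y) = (2*y)*((-4 + y) + 6) = (2*y)*(2 + y) = 2*y*(2 + y))
(-33*(-33))*M(h(0, 0)) = (-33*(-33))*(2*(2 + 0 + 2*0 + 0*0)*(2 + (2 + 0 + 2*0 + 0*0))) = 1089*(2*(2 + 0 + 0 + 0)*(2 + (2 + 0 + 0 + 0))) = 1089*(2*2*(2 + 2)) = 1089*(2*2*4) = 1089*16 = 17424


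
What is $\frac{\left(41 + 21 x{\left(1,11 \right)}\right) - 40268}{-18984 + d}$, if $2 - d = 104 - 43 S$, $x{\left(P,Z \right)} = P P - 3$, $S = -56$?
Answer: $\frac{40269}{21494} \approx 1.8735$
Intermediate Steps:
$x{\left(P,Z \right)} = -3 + P^{2}$ ($x{\left(P,Z \right)} = P^{2} - 3 = -3 + P^{2}$)
$d = -2510$ ($d = 2 - \left(104 - -2408\right) = 2 - \left(104 + 2408\right) = 2 - 2512 = -2510$)
$\frac{\left(41 + 21 x{\left(1,11 \right)}\right) - 40268}{-18984 + d} = \frac{\left(41 + 21 \left(-3 + 1^{2}\right)\right) - 40268}{-18984 - 2510} = \frac{\left(41 + 21 \left(-3 + 1\right)\right) - 40268}{-21494} = \left(\left(41 + 21 \left(-2\right)\right) - 40268\right) \left(- \frac{1}{21494}\right) = \left(\left(41 - 42\right) - 40268\right) \left(- \frac{1}{21494}\right) = \left(-1 - 40268\right) \left(- \frac{1}{21494}\right) = \left(-40269\right) \left(- \frac{1}{21494}\right) = \frac{40269}{21494}$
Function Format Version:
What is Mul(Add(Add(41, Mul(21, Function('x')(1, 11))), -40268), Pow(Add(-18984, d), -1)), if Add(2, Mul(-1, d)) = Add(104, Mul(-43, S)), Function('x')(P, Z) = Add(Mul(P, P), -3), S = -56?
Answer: Rational(40269, 21494) ≈ 1.8735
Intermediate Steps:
Function('x')(P, Z) = Add(-3, Pow(P, 2)) (Function('x')(P, Z) = Add(Pow(P, 2), -3) = Add(-3, Pow(P, 2)))
d = -2510 (d = Add(2, Mul(-1, Add(104, Mul(-43, -56)))) = Add(2, Mul(-1, Add(104, 2408))) = Add(2, Mul(-1, 2512)) = Add(2, -2512) = -2510)
Mul(Add(Add(41, Mul(21, Function('x')(1, 11))), -40268), Pow(Add(-18984, d), -1)) = Mul(Add(Add(41, Mul(21, Add(-3, Pow(1, 2)))), -40268), Pow(Add(-18984, -2510), -1)) = Mul(Add(Add(41, Mul(21, Add(-3, 1))), -40268), Pow(-21494, -1)) = Mul(Add(Add(41, Mul(21, -2)), -40268), Rational(-1, 21494)) = Mul(Add(Add(41, -42), -40268), Rational(-1, 21494)) = Mul(Add(-1, -40268), Rational(-1, 21494)) = Mul(-40269, Rational(-1, 21494)) = Rational(40269, 21494)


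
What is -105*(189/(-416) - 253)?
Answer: 11070885/416 ≈ 26613.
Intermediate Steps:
-105*(189/(-416) - 253) = -105*(189*(-1/416) - 253) = -105*(-189/416 - 253) = -105*(-105437/416) = 11070885/416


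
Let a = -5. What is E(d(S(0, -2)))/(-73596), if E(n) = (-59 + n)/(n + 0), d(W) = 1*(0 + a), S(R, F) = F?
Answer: -16/91995 ≈ -0.00017392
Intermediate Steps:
d(W) = -5 (d(W) = 1*(0 - 5) = 1*(-5) = -5)
E(n) = (-59 + n)/n
E(d(S(0, -2)))/(-73596) = ((-59 - 5)/(-5))/(-73596) = -1/5*(-64)*(-1/73596) = (64/5)*(-1/73596) = -16/91995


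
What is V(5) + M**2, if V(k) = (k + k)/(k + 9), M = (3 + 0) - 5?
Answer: 33/7 ≈ 4.7143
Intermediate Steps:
M = -2 (M = 3 - 5 = -2)
V(k) = 2*k/(9 + k) (V(k) = (2*k)/(9 + k) = 2*k/(9 + k))
V(5) + M**2 = 2*5/(9 + 5) + (-2)**2 = 2*5/14 + 4 = 2*5*(1/14) + 4 = 5/7 + 4 = 33/7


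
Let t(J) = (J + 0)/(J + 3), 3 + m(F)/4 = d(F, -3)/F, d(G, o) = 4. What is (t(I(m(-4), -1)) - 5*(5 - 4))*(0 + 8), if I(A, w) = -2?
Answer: -56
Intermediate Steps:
m(F) = -12 + 16/F (m(F) = -12 + 4*(4/F) = -12 + 16/F)
t(J) = J/(3 + J)
(t(I(m(-4), -1)) - 5*(5 - 4))*(0 + 8) = (-2/(3 - 2) - 5*(5 - 4))*(0 + 8) = (-2/1 - 5*1)*8 = (-2*1 - 5)*8 = (-2 - 5)*8 = -7*8 = -56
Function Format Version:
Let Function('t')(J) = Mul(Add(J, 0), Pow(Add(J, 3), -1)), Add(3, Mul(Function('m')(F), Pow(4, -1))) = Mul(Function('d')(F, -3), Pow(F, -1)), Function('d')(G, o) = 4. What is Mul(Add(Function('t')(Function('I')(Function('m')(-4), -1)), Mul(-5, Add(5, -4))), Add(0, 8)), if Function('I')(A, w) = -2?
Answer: -56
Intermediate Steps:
Function('m')(F) = Add(-12, Mul(16, Pow(F, -1))) (Function('m')(F) = Add(-12, Mul(4, Mul(4, Pow(F, -1)))) = Add(-12, Mul(16, Pow(F, -1))))
Function('t')(J) = Mul(J, Pow(Add(3, J), -1))
Mul(Add(Function('t')(Function('I')(Function('m')(-4), -1)), Mul(-5, Add(5, -4))), Add(0, 8)) = Mul(Add(Mul(-2, Pow(Add(3, -2), -1)), Mul(-5, Add(5, -4))), Add(0, 8)) = Mul(Add(Mul(-2, Pow(1, -1)), Mul(-5, 1)), 8) = Mul(Add(Mul(-2, 1), -5), 8) = Mul(Add(-2, -5), 8) = Mul(-7, 8) = -56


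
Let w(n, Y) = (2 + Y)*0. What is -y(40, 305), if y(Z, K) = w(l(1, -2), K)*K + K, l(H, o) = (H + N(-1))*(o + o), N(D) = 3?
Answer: -305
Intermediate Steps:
l(H, o) = 2*o*(3 + H) (l(H, o) = (H + 3)*(o + o) = (3 + H)*(2*o) = 2*o*(3 + H))
w(n, Y) = 0
y(Z, K) = K (y(Z, K) = 0*K + K = 0 + K = K)
-y(40, 305) = -1*305 = -305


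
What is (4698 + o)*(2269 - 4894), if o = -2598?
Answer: -5512500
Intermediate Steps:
(4698 + o)*(2269 - 4894) = (4698 - 2598)*(2269 - 4894) = 2100*(-2625) = -5512500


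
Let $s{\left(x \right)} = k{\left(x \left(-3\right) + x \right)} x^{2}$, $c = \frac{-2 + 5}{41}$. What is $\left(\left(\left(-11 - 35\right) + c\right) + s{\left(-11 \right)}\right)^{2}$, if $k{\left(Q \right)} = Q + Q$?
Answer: $\frac{46829392801}{1681} \approx 2.7858 \cdot 10^{7}$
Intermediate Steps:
$k{\left(Q \right)} = 2 Q$
$c = \frac{3}{41}$ ($c = 3 \cdot \frac{1}{41} = \frac{3}{41} \approx 0.073171$)
$s{\left(x \right)} = - 4 x^{3}$ ($s{\left(x \right)} = 2 \left(x \left(-3\right) + x\right) x^{2} = 2 \left(- 3 x + x\right) x^{2} = 2 \left(- 2 x\right) x^{2} = - 4 x x^{2} = - 4 x^{3}$)
$\left(\left(\left(-11 - 35\right) + c\right) + s{\left(-11 \right)}\right)^{2} = \left(\left(\left(-11 - 35\right) + \frac{3}{41}\right) - 4 \left(-11\right)^{3}\right)^{2} = \left(\left(-46 + \frac{3}{41}\right) - -5324\right)^{2} = \left(- \frac{1883}{41} + 5324\right)^{2} = \left(\frac{216401}{41}\right)^{2} = \frac{46829392801}{1681}$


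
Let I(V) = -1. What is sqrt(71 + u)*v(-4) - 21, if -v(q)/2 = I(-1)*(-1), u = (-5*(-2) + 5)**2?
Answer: -21 - 4*sqrt(74) ≈ -55.409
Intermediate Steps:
u = 225 (u = (10 + 5)**2 = 15**2 = 225)
v(q) = -2 (v(q) = -(-2)*(-1) = -2*1 = -2)
sqrt(71 + u)*v(-4) - 21 = sqrt(71 + 225)*(-2) - 21 = sqrt(296)*(-2) - 21 = (2*sqrt(74))*(-2) - 21 = -4*sqrt(74) - 21 = -21 - 4*sqrt(74)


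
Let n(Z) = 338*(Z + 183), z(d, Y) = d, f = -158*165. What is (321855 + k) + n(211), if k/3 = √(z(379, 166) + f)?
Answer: 455027 + 3*I*√25691 ≈ 4.5503e+5 + 480.85*I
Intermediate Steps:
f = -26070
n(Z) = 61854 + 338*Z (n(Z) = 338*(183 + Z) = 61854 + 338*Z)
k = 3*I*√25691 (k = 3*√(379 - 26070) = 3*√(-25691) = 3*(I*√25691) = 3*I*√25691 ≈ 480.85*I)
(321855 + k) + n(211) = (321855 + 3*I*√25691) + (61854 + 338*211) = (321855 + 3*I*√25691) + (61854 + 71318) = (321855 + 3*I*√25691) + 133172 = 455027 + 3*I*√25691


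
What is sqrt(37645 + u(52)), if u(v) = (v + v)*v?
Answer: sqrt(43053) ≈ 207.49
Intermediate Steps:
u(v) = 2*v**2 (u(v) = (2*v)*v = 2*v**2)
sqrt(37645 + u(52)) = sqrt(37645 + 2*52**2) = sqrt(37645 + 2*2704) = sqrt(37645 + 5408) = sqrt(43053)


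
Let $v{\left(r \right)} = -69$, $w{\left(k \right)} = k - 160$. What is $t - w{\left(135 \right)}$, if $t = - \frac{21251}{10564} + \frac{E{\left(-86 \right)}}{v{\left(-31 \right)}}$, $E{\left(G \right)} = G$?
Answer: $\frac{17665085}{728916} \approx 24.235$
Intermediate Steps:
$w{\left(k \right)} = -160 + k$
$t = - \frac{557815}{728916}$ ($t = - \frac{21251}{10564} - \frac{86}{-69} = \left(-21251\right) \frac{1}{10564} - - \frac{86}{69} = - \frac{21251}{10564} + \frac{86}{69} = - \frac{557815}{728916} \approx -0.76527$)
$t - w{\left(135 \right)} = - \frac{557815}{728916} - \left(-160 + 135\right) = - \frac{557815}{728916} - -25 = - \frac{557815}{728916} + 25 = \frac{17665085}{728916}$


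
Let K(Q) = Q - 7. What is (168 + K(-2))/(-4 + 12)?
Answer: 159/8 ≈ 19.875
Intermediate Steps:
K(Q) = -7 + Q
(168 + K(-2))/(-4 + 12) = (168 + (-7 - 2))/(-4 + 12) = (168 - 9)/8 = 159*(1/8) = 159/8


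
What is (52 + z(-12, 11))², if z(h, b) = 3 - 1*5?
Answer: 2500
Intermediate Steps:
z(h, b) = -2 (z(h, b) = 3 - 5 = -2)
(52 + z(-12, 11))² = (52 - 2)² = 50² = 2500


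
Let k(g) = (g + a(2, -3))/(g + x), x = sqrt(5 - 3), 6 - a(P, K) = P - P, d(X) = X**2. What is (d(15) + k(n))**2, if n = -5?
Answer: 26728902/529 - 10340*sqrt(2)/529 ≈ 50500.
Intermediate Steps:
a(P, K) = 6 (a(P, K) = 6 - (P - P) = 6 - 1*0 = 6 + 0 = 6)
x = sqrt(2) ≈ 1.4142
k(g) = (6 + g)/(g + sqrt(2)) (k(g) = (g + 6)/(g + sqrt(2)) = (6 + g)/(g + sqrt(2)))
(d(15) + k(n))**2 = (15**2 + (6 - 5)/(-5 + sqrt(2)))**2 = (225 + 1/(-5 + sqrt(2)))**2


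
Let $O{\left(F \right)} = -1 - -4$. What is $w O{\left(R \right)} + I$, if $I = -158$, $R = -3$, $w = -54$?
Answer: $-320$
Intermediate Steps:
$O{\left(F \right)} = 3$ ($O{\left(F \right)} = -1 + 4 = 3$)
$w O{\left(R \right)} + I = \left(-54\right) 3 - 158 = -162 - 158 = -320$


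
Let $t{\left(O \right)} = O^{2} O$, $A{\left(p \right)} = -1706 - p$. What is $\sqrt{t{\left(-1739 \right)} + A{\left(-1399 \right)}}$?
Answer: $3 i \sqrt{584327414} \approx 72519.0 i$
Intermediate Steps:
$t{\left(O \right)} = O^{3}$
$\sqrt{t{\left(-1739 \right)} + A{\left(-1399 \right)}} = \sqrt{\left(-1739\right)^{3} - 307} = \sqrt{-5258946419 + \left(-1706 + 1399\right)} = \sqrt{-5258946419 - 307} = \sqrt{-5258946726} = 3 i \sqrt{584327414}$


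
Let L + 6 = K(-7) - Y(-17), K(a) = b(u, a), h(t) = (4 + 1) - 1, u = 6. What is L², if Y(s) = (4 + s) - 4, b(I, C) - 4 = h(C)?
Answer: 361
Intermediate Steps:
h(t) = 4 (h(t) = 5 - 1 = 4)
b(I, C) = 8 (b(I, C) = 4 + 4 = 8)
Y(s) = s
K(a) = 8
L = 19 (L = -6 + (8 - 1*(-17)) = -6 + (8 + 17) = -6 + 25 = 19)
L² = 19² = 361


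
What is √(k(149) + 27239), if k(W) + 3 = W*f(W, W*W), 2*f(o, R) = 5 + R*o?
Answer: √246469809 ≈ 15699.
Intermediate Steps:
f(o, R) = 5/2 + R*o/2 (f(o, R) = (5 + R*o)/2 = 5/2 + R*o/2)
k(W) = -3 + W*(5/2 + W³/2) (k(W) = -3 + W*(5/2 + (W*W)*W/2) = -3 + W*(5/2 + W²*W/2) = -3 + W*(5/2 + W³/2))
√(k(149) + 27239) = √((-3 + (½)*149*(5 + 149³)) + 27239) = √((-3 + (½)*149*(5 + 3307949)) + 27239) = √((-3 + (½)*149*3307954) + 27239) = √((-3 + 246442573) + 27239) = √(246442570 + 27239) = √246469809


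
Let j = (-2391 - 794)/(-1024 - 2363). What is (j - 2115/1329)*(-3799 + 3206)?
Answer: 579289840/1500441 ≈ 386.08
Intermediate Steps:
j = 3185/3387 (j = -3185/(-3387) = -3185*(-1/3387) = 3185/3387 ≈ 0.94036)
(j - 2115/1329)*(-3799 + 3206) = (3185/3387 - 2115/1329)*(-3799 + 3206) = (3185/3387 - 2115*1/1329)*(-593) = (3185/3387 - 705/443)*(-593) = -976880/1500441*(-593) = 579289840/1500441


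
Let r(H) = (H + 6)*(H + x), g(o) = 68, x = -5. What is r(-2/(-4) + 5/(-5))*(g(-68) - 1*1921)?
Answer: 224213/4 ≈ 56053.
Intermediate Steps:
r(H) = (-5 + H)*(6 + H) (r(H) = (H + 6)*(H - 5) = (6 + H)*(-5 + H) = (-5 + H)*(6 + H))
r(-2/(-4) + 5/(-5))*(g(-68) - 1*1921) = (-30 + (-2/(-4) + 5/(-5)) + (-2/(-4) + 5/(-5))²)*(68 - 1*1921) = (-30 + (-2*(-¼) + 5*(-⅕)) + (-2*(-¼) + 5*(-⅕))²)*(68 - 1921) = (-30 + (½ - 1) + (½ - 1)²)*(-1853) = (-30 - ½ + (-½)²)*(-1853) = (-30 - ½ + ¼)*(-1853) = -121/4*(-1853) = 224213/4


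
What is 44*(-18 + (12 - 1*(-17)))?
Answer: 484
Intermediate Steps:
44*(-18 + (12 - 1*(-17))) = 44*(-18 + (12 + 17)) = 44*(-18 + 29) = 44*11 = 484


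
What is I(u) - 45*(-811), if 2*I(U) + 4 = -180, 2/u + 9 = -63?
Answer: 36403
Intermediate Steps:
u = -1/36 (u = 2/(-9 - 63) = 2/(-72) = 2*(-1/72) = -1/36 ≈ -0.027778)
I(U) = -92 (I(U) = -2 + (1/2)*(-180) = -2 - 90 = -92)
I(u) - 45*(-811) = -92 - 45*(-811) = -92 - 1*(-36495) = -92 + 36495 = 36403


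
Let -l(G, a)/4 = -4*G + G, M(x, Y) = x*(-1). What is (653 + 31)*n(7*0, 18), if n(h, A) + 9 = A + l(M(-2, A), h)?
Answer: 22572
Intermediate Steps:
M(x, Y) = -x
l(G, a) = 12*G (l(G, a) = -4*(-4*G + G) = -(-12)*G = 12*G)
n(h, A) = 15 + A (n(h, A) = -9 + (A + 12*(-1*(-2))) = -9 + (A + 12*2) = -9 + (A + 24) = -9 + (24 + A) = 15 + A)
(653 + 31)*n(7*0, 18) = (653 + 31)*(15 + 18) = 684*33 = 22572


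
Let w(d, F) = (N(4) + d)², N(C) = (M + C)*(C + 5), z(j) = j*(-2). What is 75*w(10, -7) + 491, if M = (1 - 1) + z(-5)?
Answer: 1387691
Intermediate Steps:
z(j) = -2*j
M = 10 (M = (1 - 1) - 2*(-5) = 0 + 10 = 10)
N(C) = (5 + C)*(10 + C) (N(C) = (10 + C)*(C + 5) = (10 + C)*(5 + C) = (5 + C)*(10 + C))
w(d, F) = (126 + d)² (w(d, F) = ((50 + 4² + 15*4) + d)² = ((50 + 16 + 60) + d)² = (126 + d)²)
75*w(10, -7) + 491 = 75*(126 + 10)² + 491 = 75*136² + 491 = 75*18496 + 491 = 1387200 + 491 = 1387691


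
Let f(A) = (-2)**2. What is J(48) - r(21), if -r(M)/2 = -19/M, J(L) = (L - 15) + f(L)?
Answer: 739/21 ≈ 35.190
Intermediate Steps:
f(A) = 4
J(L) = -11 + L (J(L) = (L - 15) + 4 = (-15 + L) + 4 = -11 + L)
r(M) = 38/M (r(M) = -(-38)/M = 38/M)
J(48) - r(21) = (-11 + 48) - 38/21 = 37 - 38/21 = 739/21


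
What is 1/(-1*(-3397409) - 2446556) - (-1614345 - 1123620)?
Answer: 2603402234146/950853 ≈ 2.7380e+6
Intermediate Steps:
1/(-1*(-3397409) - 2446556) - (-1614345 - 1123620) = 1/(3397409 - 2446556) - 1*(-2737965) = 1/950853 + 2737965 = 2603402234146/950853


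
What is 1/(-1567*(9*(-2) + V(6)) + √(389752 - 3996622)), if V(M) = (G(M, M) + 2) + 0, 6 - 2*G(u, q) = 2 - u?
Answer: 17237/300721039 - I*√3606870/300721039 ≈ 5.7319e-5 - 6.3154e-6*I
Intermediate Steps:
G(u, q) = 2 + u/2 (G(u, q) = 3 - (2 - u)/2 = 3 + (-1 + u/2) = 2 + u/2)
V(M) = 4 + M/2 (V(M) = ((2 + M/2) + 2) + 0 = (4 + M/2) + 0 = 4 + M/2)
1/(-1567*(9*(-2) + V(6)) + √(389752 - 3996622)) = 1/(-1567*(9*(-2) + (4 + (½)*6)) + √(389752 - 3996622)) = 1/(-1567*(-18 + (4 + 3)) + √(-3606870)) = 1/(-1567*(-18 + 7) + I*√3606870) = 1/(-1567*(-11) + I*√3606870) = 1/(17237 + I*√3606870)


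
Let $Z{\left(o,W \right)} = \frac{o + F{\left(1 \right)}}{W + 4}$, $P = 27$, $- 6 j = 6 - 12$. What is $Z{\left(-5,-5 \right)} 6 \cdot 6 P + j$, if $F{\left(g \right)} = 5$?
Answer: $1$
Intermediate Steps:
$j = 1$ ($j = - \frac{6 - 12}{6} = \left(- \frac{1}{6}\right) \left(-6\right) = 1$)
$Z{\left(o,W \right)} = \frac{5 + o}{4 + W}$ ($Z{\left(o,W \right)} = \frac{o + 5}{W + 4} = \frac{5 + o}{4 + W}$)
$Z{\left(-5,-5 \right)} 6 \cdot 6 P + j = \frac{5 - 5}{4 - 5} \cdot 6 \cdot 6 \cdot 27 + 1 = \frac{1}{-1} \cdot 0 \cdot 6 \cdot 6 \cdot 27 + 1 = \left(-1\right) 0 \cdot 6 \cdot 6 \cdot 27 + 1 = 0 \cdot 6 \cdot 6 \cdot 27 + 1 = 0 \cdot 6 \cdot 27 + 1 = 0 \cdot 27 + 1 = 0 + 1 = 1$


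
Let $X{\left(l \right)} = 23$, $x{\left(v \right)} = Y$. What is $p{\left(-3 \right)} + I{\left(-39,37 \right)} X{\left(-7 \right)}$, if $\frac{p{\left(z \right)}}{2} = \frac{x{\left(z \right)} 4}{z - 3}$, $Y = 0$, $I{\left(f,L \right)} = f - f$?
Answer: $0$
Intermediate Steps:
$I{\left(f,L \right)} = 0$
$x{\left(v \right)} = 0$
$p{\left(z \right)} = 0$ ($p{\left(z \right)} = 2 \frac{0 \cdot 4}{z - 3} = 2 \frac{0}{-3 + z} = 2 \cdot 0 = 0$)
$p{\left(-3 \right)} + I{\left(-39,37 \right)} X{\left(-7 \right)} = 0 + 0 \cdot 23 = 0 + 0 = 0$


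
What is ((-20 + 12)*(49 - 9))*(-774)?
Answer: 247680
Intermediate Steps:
((-20 + 12)*(49 - 9))*(-774) = -8*40*(-774) = -320*(-774) = 247680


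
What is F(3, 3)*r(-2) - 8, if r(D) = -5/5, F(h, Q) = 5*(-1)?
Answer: -3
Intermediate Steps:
F(h, Q) = -5
r(D) = -1 (r(D) = -5*1/5 = -1)
F(3, 3)*r(-2) - 8 = -5*(-1) - 8 = 5 - 8 = -3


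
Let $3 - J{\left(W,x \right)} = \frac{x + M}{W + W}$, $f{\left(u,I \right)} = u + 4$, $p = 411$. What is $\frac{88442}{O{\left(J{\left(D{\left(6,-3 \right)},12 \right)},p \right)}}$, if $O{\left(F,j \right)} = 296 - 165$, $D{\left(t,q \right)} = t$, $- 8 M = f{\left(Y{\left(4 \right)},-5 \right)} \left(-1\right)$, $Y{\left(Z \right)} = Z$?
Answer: $\frac{88442}{131} \approx 675.13$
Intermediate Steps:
$f{\left(u,I \right)} = 4 + u$
$M = 1$ ($M = - \frac{\left(4 + 4\right) \left(-1\right)}{8} = - \frac{8 \left(-1\right)}{8} = \left(- \frac{1}{8}\right) \left(-8\right) = 1$)
$J{\left(W,x \right)} = 3 - \frac{1 + x}{2 W}$ ($J{\left(W,x \right)} = 3 - \frac{x + 1}{W + W} = 3 - \frac{1 + x}{2 W}$)
$O{\left(F,j \right)} = 131$ ($O{\left(F,j \right)} = 296 - 165 = 131$)
$\frac{88442}{O{\left(J{\left(D{\left(6,-3 \right)},12 \right)},p \right)}} = \frac{88442}{131}$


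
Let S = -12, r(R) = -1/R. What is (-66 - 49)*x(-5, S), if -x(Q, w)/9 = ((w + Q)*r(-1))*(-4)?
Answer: 70380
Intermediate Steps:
x(Q, w) = 36*Q + 36*w (x(Q, w) = -9*(w + Q)*(-1/(-1))*(-4) = -9*(Q + w)*(-1*(-1))*(-4) = -9*(Q + w)*1*(-4) = -9*(Q + w)*(-4) = -9*(-4*Q - 4*w) = 36*Q + 36*w)
(-66 - 49)*x(-5, S) = (-66 - 49)*(36*(-5) + 36*(-12)) = -115*(-180 - 432) = -115*(-612) = 70380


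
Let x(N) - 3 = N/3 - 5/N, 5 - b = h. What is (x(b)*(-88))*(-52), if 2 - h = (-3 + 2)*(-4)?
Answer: 443872/21 ≈ 21137.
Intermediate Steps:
h = -2 (h = 2 - (-3 + 2)*(-4) = 2 - (-1)*(-4) = 2 - 1*4 = 2 - 4 = -2)
b = 7 (b = 5 - 1*(-2) = 5 + 2 = 7)
x(N) = 3 - 5/N + N/3 (x(N) = 3 + (N/3 - 5/N) = 3 + (-5/N + N/3) = 3 - 5/N + N/3)
(x(b)*(-88))*(-52) = ((3 - 5/7 + (⅓)*7)*(-88))*(-52) = ((3 - 5*⅐ + 7/3)*(-88))*(-52) = ((3 - 5/7 + 7/3)*(-88))*(-52) = ((97/21)*(-88))*(-52) = -8536/21*(-52) = 443872/21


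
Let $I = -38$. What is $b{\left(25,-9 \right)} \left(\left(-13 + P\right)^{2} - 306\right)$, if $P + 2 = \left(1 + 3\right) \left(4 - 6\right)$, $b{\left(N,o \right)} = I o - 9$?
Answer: $74259$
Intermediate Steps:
$b{\left(N,o \right)} = -9 - 38 o$ ($b{\left(N,o \right)} = - 38 o - 9 = -9 - 38 o$)
$P = -10$ ($P = -2 + \left(1 + 3\right) \left(4 - 6\right) = -2 + 4 \left(-2\right) = -2 - 8 = -10$)
$b{\left(25,-9 \right)} \left(\left(-13 + P\right)^{2} - 306\right) = \left(-9 - -342\right) \left(\left(-13 - 10\right)^{2} - 306\right) = \left(-9 + 342\right) \left(\left(-23\right)^{2} - 306\right) = 333 \left(529 - 306\right) = 333 \cdot 223 = 74259$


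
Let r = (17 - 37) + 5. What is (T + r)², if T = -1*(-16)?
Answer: 1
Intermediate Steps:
T = 16
r = -15 (r = -20 + 5 = -15)
(T + r)² = (16 - 15)² = 1² = 1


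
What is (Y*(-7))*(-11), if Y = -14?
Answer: -1078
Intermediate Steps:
(Y*(-7))*(-11) = -14*(-7)*(-11) = 98*(-11) = -1078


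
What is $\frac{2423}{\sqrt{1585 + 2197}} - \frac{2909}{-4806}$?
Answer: $\frac{2909}{4806} + \frac{2423 \sqrt{3782}}{3782} \approx 40.005$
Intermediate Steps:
$\frac{2423}{\sqrt{1585 + 2197}} - \frac{2909}{-4806} = \frac{2423}{\sqrt{3782}} - - \frac{2909}{4806} = 2423 \frac{\sqrt{3782}}{3782} + \frac{2909}{4806} = \frac{2423 \sqrt{3782}}{3782} + \frac{2909}{4806} = \frac{2909}{4806} + \frac{2423 \sqrt{3782}}{3782}$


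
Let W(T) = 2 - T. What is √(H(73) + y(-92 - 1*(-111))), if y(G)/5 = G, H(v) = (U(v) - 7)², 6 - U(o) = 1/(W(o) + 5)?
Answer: √418045/66 ≈ 9.7964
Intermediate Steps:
U(o) = 6 - 1/(7 - o) (U(o) = 6 - 1/((2 - o) + 5) = 6 - 1/(7 - o))
H(v) = (-7 + (-41 + 6*v)/(-7 + v))² (H(v) = ((-41 + 6*v)/(-7 + v) - 7)² = (-7 + (-41 + 6*v)/(-7 + v))²)
y(G) = 5*G
√(H(73) + y(-92 - 1*(-111))) = √((8 - 1*73)²/(7 - 1*73)² + 5*(-92 - 1*(-111))) = √((8 - 73)²/(7 - 73)² + 5*(-92 + 111)) = √((-65)²/(-66)² + 5*19) = √((1/4356)*4225 + 95) = √(4225/4356 + 95) = √(418045/4356) = √418045/66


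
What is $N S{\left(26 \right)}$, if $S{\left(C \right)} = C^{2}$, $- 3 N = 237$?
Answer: $-53404$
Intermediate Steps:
$N = -79$ ($N = \left(- \frac{1}{3}\right) 237 = -79$)
$N S{\left(26 \right)} = - 79 \cdot 26^{2} = \left(-79\right) 676 = -53404$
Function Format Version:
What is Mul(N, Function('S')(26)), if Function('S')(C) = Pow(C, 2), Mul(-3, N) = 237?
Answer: -53404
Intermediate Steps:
N = -79 (N = Mul(Rational(-1, 3), 237) = -79)
Mul(N, Function('S')(26)) = Mul(-79, Pow(26, 2)) = Mul(-79, 676) = -53404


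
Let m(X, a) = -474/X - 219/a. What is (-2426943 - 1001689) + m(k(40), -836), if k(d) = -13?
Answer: -37261973465/10868 ≈ -3.4286e+6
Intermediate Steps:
(-2426943 - 1001689) + m(k(40), -836) = (-2426943 - 1001689) + (-474/(-13) - 219/(-836)) = -3428632 + (-474*(-1/13) - 219*(-1/836)) = -3428632 + (474/13 + 219/836) = -3428632 + 399111/10868 = -37261973465/10868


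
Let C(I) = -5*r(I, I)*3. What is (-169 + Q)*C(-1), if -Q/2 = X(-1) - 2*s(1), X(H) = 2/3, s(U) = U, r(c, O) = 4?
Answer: 9980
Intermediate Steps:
X(H) = ⅔ (X(H) = 2*(⅓) = ⅔)
Q = 8/3 (Q = -2*(⅔ - 2*1) = -2*(⅔ - 2) = -2*(-4/3) = 8/3 ≈ 2.6667)
C(I) = -60 (C(I) = -5*4*3 = -20*3 = -60)
(-169 + Q)*C(-1) = (-169 + 8/3)*(-60) = -499/3*(-60) = 9980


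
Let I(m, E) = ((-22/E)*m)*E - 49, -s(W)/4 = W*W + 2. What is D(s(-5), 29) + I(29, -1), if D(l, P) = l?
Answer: -795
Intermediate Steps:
s(W) = -8 - 4*W² (s(W) = -4*(W*W + 2) = -4*(W² + 2) = -4*(2 + W²) = -8 - 4*W²)
I(m, E) = -49 - 22*m (I(m, E) = (-22*m/E)*E - 49 = -22*m - 49 = -49 - 22*m)
D(s(-5), 29) + I(29, -1) = (-8 - 4*(-5)²) + (-49 - 22*29) = (-8 - 4*25) + (-49 - 638) = (-8 - 100) - 687 = -108 - 687 = -795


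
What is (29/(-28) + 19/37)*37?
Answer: -541/28 ≈ -19.321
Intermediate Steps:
(29/(-28) + 19/37)*37 = (29*(-1/28) + 19*(1/37))*37 = (-29/28 + 19/37)*37 = -541/1036*37 = -541/28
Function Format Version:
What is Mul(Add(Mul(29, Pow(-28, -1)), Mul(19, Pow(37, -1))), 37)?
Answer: Rational(-541, 28) ≈ -19.321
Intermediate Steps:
Mul(Add(Mul(29, Pow(-28, -1)), Mul(19, Pow(37, -1))), 37) = Mul(Add(Mul(29, Rational(-1, 28)), Mul(19, Rational(1, 37))), 37) = Mul(Add(Rational(-29, 28), Rational(19, 37)), 37) = Mul(Rational(-541, 1036), 37) = Rational(-541, 28)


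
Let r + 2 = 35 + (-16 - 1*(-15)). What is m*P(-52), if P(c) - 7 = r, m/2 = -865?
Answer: -67470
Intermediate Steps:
m = -1730 (m = 2*(-865) = -1730)
r = 32 (r = -2 + (35 + (-16 - 1*(-15))) = -2 + (35 + (-16 + 15)) = -2 + (35 - 1) = -2 + 34 = 32)
P(c) = 39 (P(c) = 7 + 32 = 39)
m*P(-52) = -1730*39 = -67470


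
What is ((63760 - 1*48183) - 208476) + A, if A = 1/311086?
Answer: -60008178313/311086 ≈ -1.9290e+5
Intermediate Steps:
A = 1/311086 ≈ 3.2145e-6
((63760 - 1*48183) - 208476) + A = ((63760 - 1*48183) - 208476) + 1/311086 = ((63760 - 48183) - 208476) + 1/311086 = (15577 - 208476) + 1/311086 = -192899 + 1/311086 = -60008178313/311086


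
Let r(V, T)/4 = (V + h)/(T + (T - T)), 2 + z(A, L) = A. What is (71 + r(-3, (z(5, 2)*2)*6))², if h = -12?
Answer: 43264/9 ≈ 4807.1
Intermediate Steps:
z(A, L) = -2 + A
r(V, T) = 4*(-12 + V)/T (r(V, T) = 4*((V - 12)/(T + (T - T))) = 4*((-12 + V)/(T + 0)) = 4*((-12 + V)/T) = 4*(-12 + V)/T)
(71 + r(-3, (z(5, 2)*2)*6))² = (71 + 4*(-12 - 3)/((((-2 + 5)*2)*6)))² = (71 + 4*(-15)/((3*2)*6))² = (71 + 4*(-15)/(6*6))² = (71 + 4*(-15)/36)² = (71 + 4*(1/36)*(-15))² = (71 - 5/3)² = (208/3)² = 43264/9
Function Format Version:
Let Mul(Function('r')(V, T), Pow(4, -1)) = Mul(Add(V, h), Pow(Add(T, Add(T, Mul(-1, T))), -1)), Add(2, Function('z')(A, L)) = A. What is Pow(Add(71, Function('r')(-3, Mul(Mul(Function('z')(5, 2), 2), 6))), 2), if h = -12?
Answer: Rational(43264, 9) ≈ 4807.1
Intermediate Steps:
Function('z')(A, L) = Add(-2, A)
Function('r')(V, T) = Mul(4, Pow(T, -1), Add(-12, V)) (Function('r')(V, T) = Mul(4, Mul(Add(V, -12), Pow(Add(T, Add(T, Mul(-1, T))), -1))) = Mul(4, Mul(Add(-12, V), Pow(Add(T, 0), -1))) = Mul(4, Mul(Add(-12, V), Pow(T, -1))) = Mul(4, Mul(Pow(T, -1), Add(-12, V))) = Mul(4, Pow(T, -1), Add(-12, V)))
Pow(Add(71, Function('r')(-3, Mul(Mul(Function('z')(5, 2), 2), 6))), 2) = Pow(Add(71, Mul(4, Pow(Mul(Mul(Add(-2, 5), 2), 6), -1), Add(-12, -3))), 2) = Pow(Add(71, Mul(4, Pow(Mul(Mul(3, 2), 6), -1), -15)), 2) = Pow(Add(71, Mul(4, Pow(Mul(6, 6), -1), -15)), 2) = Pow(Add(71, Mul(4, Pow(36, -1), -15)), 2) = Pow(Add(71, Mul(4, Rational(1, 36), -15)), 2) = Pow(Add(71, Rational(-5, 3)), 2) = Pow(Rational(208, 3), 2) = Rational(43264, 9)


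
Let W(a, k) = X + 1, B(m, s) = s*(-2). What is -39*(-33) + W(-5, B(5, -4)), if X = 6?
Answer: 1294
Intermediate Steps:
B(m, s) = -2*s
W(a, k) = 7 (W(a, k) = 6 + 1 = 7)
-39*(-33) + W(-5, B(5, -4)) = -39*(-33) + 7 = 1287 + 7 = 1294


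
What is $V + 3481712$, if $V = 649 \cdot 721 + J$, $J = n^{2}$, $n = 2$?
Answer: $3949645$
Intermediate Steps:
$J = 4$ ($J = 2^{2} = 4$)
$V = 467933$ ($V = 649 \cdot 721 + 4 = 467929 + 4 = 467933$)
$V + 3481712 = 467933 + 3481712 = 3949645$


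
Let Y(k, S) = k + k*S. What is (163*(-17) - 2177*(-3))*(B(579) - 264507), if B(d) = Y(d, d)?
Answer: 268136880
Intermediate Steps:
Y(k, S) = k + S*k
B(d) = d*(1 + d)
(163*(-17) - 2177*(-3))*(B(579) - 264507) = (163*(-17) - 2177*(-3))*(579*(1 + 579) - 264507) = (-2771 + 6531)*(579*580 - 264507) = 3760*(335820 - 264507) = 3760*71313 = 268136880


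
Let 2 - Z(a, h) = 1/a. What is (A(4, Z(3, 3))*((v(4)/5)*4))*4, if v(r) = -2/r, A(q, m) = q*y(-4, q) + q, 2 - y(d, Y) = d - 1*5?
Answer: -384/5 ≈ -76.800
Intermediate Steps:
y(d, Y) = 7 - d (y(d, Y) = 2 - (d - 1*5) = 2 - (d - 5) = 2 - (-5 + d) = 2 + (5 - d) = 7 - d)
Z(a, h) = 2 - 1/a
A(q, m) = 12*q (A(q, m) = q*(7 - 1*(-4)) + q = q*(7 + 4) + q = q*11 + q = 11*q + q = 12*q)
(A(4, Z(3, 3))*((v(4)/5)*4))*4 = ((12*4)*((-2/4/5)*4))*4 = (48*((-2*¼*(⅕))*4))*4 = (48*(-½*⅕*4))*4 = (48*(-⅒*4))*4 = (48*(-⅖))*4 = -96/5*4 = -384/5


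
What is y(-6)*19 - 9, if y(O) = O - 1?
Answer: -142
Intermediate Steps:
y(O) = -1 + O
y(-6)*19 - 9 = (-1 - 6)*19 - 9 = -7*19 - 9 = -133 - 9 = -142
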